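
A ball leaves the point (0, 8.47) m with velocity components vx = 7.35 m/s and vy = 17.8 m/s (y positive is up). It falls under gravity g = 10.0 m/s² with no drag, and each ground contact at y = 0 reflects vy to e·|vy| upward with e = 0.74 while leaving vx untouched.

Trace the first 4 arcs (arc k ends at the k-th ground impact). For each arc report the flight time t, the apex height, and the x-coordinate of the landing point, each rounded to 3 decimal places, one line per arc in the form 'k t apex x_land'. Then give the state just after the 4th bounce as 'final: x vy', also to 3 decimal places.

Arc 1: start y=8.470, vy=17.800 → t=3.985, apex=24.312, x_land=29.290, impact vy=-22.051
  bounce: vy ← 0.74·22.051 = 16.318
Arc 2: start y=0.000, vy=16.318 → t=3.264, apex=13.313, x_land=53.277, impact vy=-16.318
  bounce: vy ← 0.74·16.318 = 12.075
Arc 3: start y=0.000, vy=12.075 → t=2.415, apex=7.290, x_land=71.028, impact vy=-12.075
  bounce: vy ← 0.74·12.075 = 8.936
Arc 4: start y=0.000, vy=8.936 → t=1.787, apex=3.992, x_land=84.163, impact vy=-8.936
  bounce: vy ← 0.74·8.936 = 6.612

1 3.985 24.312 29.290
2 3.264 13.313 53.277
3 2.415 7.290 71.028
4 1.787 3.992 84.163
final: 84.163 6.612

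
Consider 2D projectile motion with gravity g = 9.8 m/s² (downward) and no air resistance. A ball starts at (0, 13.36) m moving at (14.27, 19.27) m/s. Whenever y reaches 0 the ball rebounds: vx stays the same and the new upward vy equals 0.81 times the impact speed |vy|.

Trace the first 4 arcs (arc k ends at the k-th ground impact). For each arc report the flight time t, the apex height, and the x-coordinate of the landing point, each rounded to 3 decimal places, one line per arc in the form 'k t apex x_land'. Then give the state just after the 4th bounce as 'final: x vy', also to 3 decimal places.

Arc 1: start y=13.360, vy=19.270 → t=4.534, apex=32.306, x_land=64.700, impact vy=-25.163
  bounce: vy ← 0.81·25.163 = 20.382
Arc 2: start y=0.000, vy=20.382 → t=4.160, apex=21.196, x_land=124.058, impact vy=-20.382
  bounce: vy ← 0.81·20.382 = 16.510
Arc 3: start y=0.000, vy=16.510 → t=3.369, apex=13.906, x_land=172.138, impact vy=-16.510
  bounce: vy ← 0.81·16.510 = 13.373
Arc 4: start y=0.000, vy=13.373 → t=2.729, apex=9.124, x_land=211.083, impact vy=-13.373
  bounce: vy ← 0.81·13.373 = 10.832

1 4.534 32.306 64.700
2 4.160 21.196 124.058
3 3.369 13.906 172.138
4 2.729 9.124 211.083
final: 211.083 10.832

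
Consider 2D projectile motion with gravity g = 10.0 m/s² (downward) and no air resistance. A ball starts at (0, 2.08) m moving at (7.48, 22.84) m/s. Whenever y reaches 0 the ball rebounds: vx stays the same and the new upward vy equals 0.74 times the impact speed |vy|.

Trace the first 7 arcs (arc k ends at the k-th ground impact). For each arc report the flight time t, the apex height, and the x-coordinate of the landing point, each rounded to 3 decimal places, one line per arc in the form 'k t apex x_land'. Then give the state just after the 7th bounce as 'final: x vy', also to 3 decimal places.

1 4.657 28.163 34.837
2 3.513 15.422 61.110
3 2.599 8.445 80.553
4 1.923 4.625 94.940
5 1.423 2.532 105.587
6 1.053 1.387 113.466
7 0.779 0.759 119.296
final: 119.296 2.884

Arc 1: start y=2.080, vy=22.840 → t=4.657, apex=28.163, x_land=34.837, impact vy=-23.733
  bounce: vy ← 0.74·23.733 = 17.563
Arc 2: start y=0.000, vy=17.563 → t=3.513, apex=15.422, x_land=61.110, impact vy=-17.563
  bounce: vy ← 0.74·17.563 = 12.996
Arc 3: start y=0.000, vy=12.996 → t=2.599, apex=8.445, x_land=80.553, impact vy=-12.996
  bounce: vy ← 0.74·12.996 = 9.617
Arc 4: start y=0.000, vy=9.617 → t=1.923, apex=4.625, x_land=94.940, impact vy=-9.617
  bounce: vy ← 0.74·9.617 = 7.117
Arc 5: start y=0.000, vy=7.117 → t=1.423, apex=2.532, x_land=105.587, impact vy=-7.117
  bounce: vy ← 0.74·7.117 = 5.266
Arc 6: start y=0.000, vy=5.266 → t=1.053, apex=1.387, x_land=113.466, impact vy=-5.266
  bounce: vy ← 0.74·5.266 = 3.897
Arc 7: start y=0.000, vy=3.897 → t=0.779, apex=0.759, x_land=119.296, impact vy=-3.897
  bounce: vy ← 0.74·3.897 = 2.884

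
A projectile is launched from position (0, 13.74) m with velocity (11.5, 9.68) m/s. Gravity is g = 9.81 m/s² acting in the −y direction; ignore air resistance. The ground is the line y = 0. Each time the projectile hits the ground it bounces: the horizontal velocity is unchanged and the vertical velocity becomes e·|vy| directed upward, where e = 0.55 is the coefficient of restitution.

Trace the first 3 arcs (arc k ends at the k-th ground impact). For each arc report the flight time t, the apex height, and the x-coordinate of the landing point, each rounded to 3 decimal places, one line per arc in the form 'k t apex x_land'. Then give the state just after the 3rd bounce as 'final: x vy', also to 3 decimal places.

1 2.930 18.516 33.691
2 2.137 5.601 58.269
3 1.175 1.694 71.787
final: 71.787 3.171

Arc 1: start y=13.740, vy=9.680 → t=2.930, apex=18.516, x_land=33.691, impact vy=-19.060
  bounce: vy ← 0.55·19.060 = 10.483
Arc 2: start y=0.000, vy=10.483 → t=2.137, apex=5.601, x_land=58.269, impact vy=-10.483
  bounce: vy ← 0.55·10.483 = 5.766
Arc 3: start y=0.000, vy=5.766 → t=1.175, apex=1.694, x_land=71.787, impact vy=-5.766
  bounce: vy ← 0.55·5.766 = 3.171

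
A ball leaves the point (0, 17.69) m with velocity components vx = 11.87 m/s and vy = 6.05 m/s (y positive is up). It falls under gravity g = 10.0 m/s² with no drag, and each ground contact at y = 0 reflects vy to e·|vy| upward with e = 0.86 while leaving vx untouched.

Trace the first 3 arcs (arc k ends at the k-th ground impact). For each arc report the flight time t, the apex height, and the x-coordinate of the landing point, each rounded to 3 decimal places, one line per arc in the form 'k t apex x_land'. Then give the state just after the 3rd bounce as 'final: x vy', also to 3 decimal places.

Arc 1: start y=17.690, vy=6.050 → t=2.581, apex=19.520, x_land=30.635, impact vy=-19.759
  bounce: vy ← 0.86·19.759 = 16.992
Arc 2: start y=0.000, vy=16.992 → t=3.398, apex=14.437, x_land=70.975, impact vy=-16.992
  bounce: vy ← 0.86·16.992 = 14.613
Arc 3: start y=0.000, vy=14.613 → t=2.923, apex=10.678, x_land=105.667, impact vy=-14.613
  bounce: vy ← 0.86·14.613 = 12.568

1 2.581 19.520 30.635
2 3.398 14.437 70.975
3 2.923 10.678 105.667
final: 105.667 12.568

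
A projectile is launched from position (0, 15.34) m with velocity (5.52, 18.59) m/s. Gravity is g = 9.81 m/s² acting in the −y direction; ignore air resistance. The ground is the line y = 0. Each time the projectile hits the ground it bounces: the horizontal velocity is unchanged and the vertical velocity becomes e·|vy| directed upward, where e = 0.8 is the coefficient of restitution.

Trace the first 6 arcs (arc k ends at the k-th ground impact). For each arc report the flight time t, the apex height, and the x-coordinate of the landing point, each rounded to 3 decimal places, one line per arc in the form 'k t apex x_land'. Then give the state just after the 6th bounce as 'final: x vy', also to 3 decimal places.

1 4.487 32.954 24.768
2 4.147 21.091 47.661
3 3.318 13.498 65.975
4 2.654 8.639 80.626
5 2.123 5.529 92.347
6 1.699 3.538 101.724
final: 101.724 6.666

Arc 1: start y=15.340, vy=18.590 → t=4.487, apex=32.954, x_land=24.768, impact vy=-25.428
  bounce: vy ← 0.8·25.428 = 20.342
Arc 2: start y=0.000, vy=20.342 → t=4.147, apex=21.091, x_land=47.661, impact vy=-20.342
  bounce: vy ← 0.8·20.342 = 16.274
Arc 3: start y=0.000, vy=16.274 → t=3.318, apex=13.498, x_land=65.975, impact vy=-16.274
  bounce: vy ← 0.8·16.274 = 13.019
Arc 4: start y=0.000, vy=13.019 → t=2.654, apex=8.639, x_land=80.626, impact vy=-13.019
  bounce: vy ← 0.8·13.019 = 10.415
Arc 5: start y=0.000, vy=10.415 → t=2.123, apex=5.529, x_land=92.347, impact vy=-10.415
  bounce: vy ← 0.8·10.415 = 8.332
Arc 6: start y=0.000, vy=8.332 → t=1.699, apex=3.538, x_land=101.724, impact vy=-8.332
  bounce: vy ← 0.8·8.332 = 6.666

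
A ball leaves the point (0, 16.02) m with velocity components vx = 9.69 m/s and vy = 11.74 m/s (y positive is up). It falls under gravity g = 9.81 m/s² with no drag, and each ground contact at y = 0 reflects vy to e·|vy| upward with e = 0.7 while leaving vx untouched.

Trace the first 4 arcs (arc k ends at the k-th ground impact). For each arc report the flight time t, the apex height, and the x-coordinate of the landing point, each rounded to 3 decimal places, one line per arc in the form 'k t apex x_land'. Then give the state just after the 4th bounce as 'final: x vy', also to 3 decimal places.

1 3.364 23.045 32.600
2 3.035 11.292 62.005
3 2.124 5.533 82.588
4 1.487 2.711 96.997
final: 96.997 5.105

Arc 1: start y=16.020, vy=11.740 → t=3.364, apex=23.045, x_land=32.600, impact vy=-21.264
  bounce: vy ← 0.7·21.264 = 14.885
Arc 2: start y=0.000, vy=14.885 → t=3.035, apex=11.292, x_land=62.005, impact vy=-14.885
  bounce: vy ← 0.7·14.885 = 10.419
Arc 3: start y=0.000, vy=10.419 → t=2.124, apex=5.533, x_land=82.588, impact vy=-10.419
  bounce: vy ← 0.7·10.419 = 7.293
Arc 4: start y=0.000, vy=7.293 → t=1.487, apex=2.711, x_land=96.997, impact vy=-7.293
  bounce: vy ← 0.7·7.293 = 5.105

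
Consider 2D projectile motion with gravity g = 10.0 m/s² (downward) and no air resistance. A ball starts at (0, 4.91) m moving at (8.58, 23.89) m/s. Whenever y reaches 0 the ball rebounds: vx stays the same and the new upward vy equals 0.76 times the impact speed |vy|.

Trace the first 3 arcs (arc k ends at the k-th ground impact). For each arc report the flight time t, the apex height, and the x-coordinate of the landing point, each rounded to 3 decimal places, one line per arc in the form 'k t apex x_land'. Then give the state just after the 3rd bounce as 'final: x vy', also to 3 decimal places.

Arc 1: start y=4.910, vy=23.890 → t=4.975, apex=33.447, x_land=42.689, impact vy=-25.864
  bounce: vy ← 0.76·25.864 = 19.656
Arc 2: start y=0.000, vy=19.656 → t=3.931, apex=19.319, x_land=76.419, impact vy=-19.656
  bounce: vy ← 0.76·19.656 = 14.939
Arc 3: start y=0.000, vy=14.939 → t=2.988, apex=11.159, x_land=102.054, impact vy=-14.939
  bounce: vy ← 0.76·14.939 = 11.354

1 4.975 33.447 42.689
2 3.931 19.319 76.419
3 2.988 11.159 102.054
final: 102.054 11.354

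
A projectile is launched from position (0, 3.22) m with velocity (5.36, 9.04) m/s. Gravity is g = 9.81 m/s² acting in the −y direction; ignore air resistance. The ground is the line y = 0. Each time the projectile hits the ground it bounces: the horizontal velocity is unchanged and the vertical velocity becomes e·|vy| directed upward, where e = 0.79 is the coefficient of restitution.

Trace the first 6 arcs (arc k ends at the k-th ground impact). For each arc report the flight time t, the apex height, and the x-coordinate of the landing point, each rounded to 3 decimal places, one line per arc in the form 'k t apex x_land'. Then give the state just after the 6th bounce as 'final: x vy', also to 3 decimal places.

Arc 1: start y=3.220, vy=9.040 → t=2.149, apex=7.385, x_land=11.516, impact vy=-12.037
  bounce: vy ← 0.79·12.037 = 9.510
Arc 2: start y=0.000, vy=9.510 → t=1.939, apex=4.609, x_land=21.908, impact vy=-9.510
  bounce: vy ← 0.79·9.510 = 7.513
Arc 3: start y=0.000, vy=7.513 → t=1.532, apex=2.877, x_land=30.117, impact vy=-7.513
  bounce: vy ← 0.79·7.513 = 5.935
Arc 4: start y=0.000, vy=5.935 → t=1.210, apex=1.795, x_land=36.603, impact vy=-5.935
  bounce: vy ← 0.79·5.935 = 4.689
Arc 5: start y=0.000, vy=4.689 → t=0.956, apex=1.120, x_land=41.726, impact vy=-4.689
  bounce: vy ← 0.79·4.689 = 3.704
Arc 6: start y=0.000, vy=3.704 → t=0.755, apex=0.699, x_land=45.774, impact vy=-3.704
  bounce: vy ← 0.79·3.704 = 2.926

1 2.149 7.385 11.516
2 1.939 4.609 21.908
3 1.532 2.877 30.117
4 1.210 1.795 36.603
5 0.956 1.120 41.726
6 0.755 0.699 45.774
final: 45.774 2.926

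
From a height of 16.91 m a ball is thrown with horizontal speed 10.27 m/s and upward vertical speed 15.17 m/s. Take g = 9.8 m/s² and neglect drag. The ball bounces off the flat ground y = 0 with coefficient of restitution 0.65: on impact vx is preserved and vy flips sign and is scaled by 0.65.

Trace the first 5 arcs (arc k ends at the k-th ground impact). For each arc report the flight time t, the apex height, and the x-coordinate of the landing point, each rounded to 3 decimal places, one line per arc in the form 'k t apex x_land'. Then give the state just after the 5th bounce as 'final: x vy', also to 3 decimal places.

Arc 1: start y=16.910, vy=15.170 → t=3.966, apex=28.651, x_land=40.731, impact vy=-23.697
  bounce: vy ← 0.65·23.697 = 15.403
Arc 2: start y=0.000, vy=15.403 → t=3.144, apex=12.105, x_land=73.015, impact vy=-15.403
  bounce: vy ← 0.65·15.403 = 10.012
Arc 3: start y=0.000, vy=10.012 → t=2.043, apex=5.114, x_land=94.000, impact vy=-10.012
  bounce: vy ← 0.65·10.012 = 6.508
Arc 4: start y=0.000, vy=6.508 → t=1.328, apex=2.161, x_land=107.640, impact vy=-6.508
  bounce: vy ← 0.65·6.508 = 4.230
Arc 5: start y=0.000, vy=4.230 → t=0.863, apex=0.913, x_land=116.506, impact vy=-4.230
  bounce: vy ← 0.65·4.230 = 2.750

1 3.966 28.651 40.731
2 3.144 12.105 73.015
3 2.043 5.114 94.000
4 1.328 2.161 107.640
5 0.863 0.913 116.506
final: 116.506 2.750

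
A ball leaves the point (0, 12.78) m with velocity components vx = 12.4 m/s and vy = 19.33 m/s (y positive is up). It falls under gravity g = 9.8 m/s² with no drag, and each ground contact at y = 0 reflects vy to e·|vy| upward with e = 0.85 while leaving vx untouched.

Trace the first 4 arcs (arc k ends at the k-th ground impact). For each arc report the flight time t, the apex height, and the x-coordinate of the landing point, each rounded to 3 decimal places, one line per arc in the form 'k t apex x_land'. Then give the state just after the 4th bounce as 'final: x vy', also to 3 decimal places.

1 4.522 31.844 56.069
2 4.334 23.007 109.808
3 3.684 16.623 155.485
4 3.131 12.010 194.311
final: 194.311 13.041

Arc 1: start y=12.780, vy=19.330 → t=4.522, apex=31.844, x_land=56.069, impact vy=-24.983
  bounce: vy ← 0.85·24.983 = 21.235
Arc 2: start y=0.000, vy=21.235 → t=4.334, apex=23.007, x_land=109.808, impact vy=-21.235
  bounce: vy ← 0.85·21.235 = 18.050
Arc 3: start y=0.000, vy=18.050 → t=3.684, apex=16.623, x_land=155.485, impact vy=-18.050
  bounce: vy ← 0.85·18.050 = 15.343
Arc 4: start y=0.000, vy=15.343 → t=3.131, apex=12.010, x_land=194.311, impact vy=-15.343
  bounce: vy ← 0.85·15.343 = 13.041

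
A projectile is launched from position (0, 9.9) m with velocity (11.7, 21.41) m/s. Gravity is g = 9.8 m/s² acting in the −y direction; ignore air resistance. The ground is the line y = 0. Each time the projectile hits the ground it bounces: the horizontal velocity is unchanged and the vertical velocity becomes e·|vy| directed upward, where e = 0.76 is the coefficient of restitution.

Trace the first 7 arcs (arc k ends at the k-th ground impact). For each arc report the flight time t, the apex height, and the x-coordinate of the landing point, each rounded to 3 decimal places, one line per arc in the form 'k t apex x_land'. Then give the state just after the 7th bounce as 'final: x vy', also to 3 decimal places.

Arc 1: start y=9.900, vy=21.410 → t=4.791, apex=33.287, x_land=56.056, impact vy=-25.543
  bounce: vy ← 0.76·25.543 = 19.412
Arc 2: start y=0.000, vy=19.412 → t=3.962, apex=19.227, x_land=102.408, impact vy=-19.412
  bounce: vy ← 0.76·19.412 = 14.753
Arc 3: start y=0.000, vy=14.753 → t=3.011, apex=11.105, x_land=137.635, impact vy=-14.753
  bounce: vy ← 0.76·14.753 = 11.213
Arc 4: start y=0.000, vy=11.213 → t=2.288, apex=6.414, x_land=164.408, impact vy=-11.213
  bounce: vy ← 0.76·11.213 = 8.522
Arc 5: start y=0.000, vy=8.522 → t=1.739, apex=3.705, x_land=184.756, impact vy=-8.522
  bounce: vy ← 0.76·8.522 = 6.476
Arc 6: start y=0.000, vy=6.476 → t=1.322, apex=2.140, x_land=200.220, impact vy=-6.476
  bounce: vy ← 0.76·6.476 = 4.922
Arc 7: start y=0.000, vy=4.922 → t=1.005, apex=1.236, x_land=211.973, impact vy=-4.922
  bounce: vy ← 0.76·4.922 = 3.741

1 4.791 33.287 56.056
2 3.962 19.227 102.408
3 3.011 11.105 137.635
4 2.288 6.414 164.408
5 1.739 3.705 184.756
6 1.322 2.140 200.220
7 1.005 1.236 211.973
final: 211.973 3.741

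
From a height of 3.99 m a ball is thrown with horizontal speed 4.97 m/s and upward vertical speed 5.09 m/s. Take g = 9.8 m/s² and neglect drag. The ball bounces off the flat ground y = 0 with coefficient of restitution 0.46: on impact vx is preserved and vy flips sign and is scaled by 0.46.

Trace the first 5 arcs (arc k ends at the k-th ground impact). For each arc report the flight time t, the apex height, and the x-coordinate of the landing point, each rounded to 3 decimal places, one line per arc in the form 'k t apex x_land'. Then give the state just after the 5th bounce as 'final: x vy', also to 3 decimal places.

Arc 1: start y=3.990, vy=5.090 → t=1.561, apex=5.312, x_land=7.756, impact vy=-10.204
  bounce: vy ← 0.46·10.204 = 4.694
Arc 2: start y=0.000, vy=4.694 → t=0.958, apex=1.124, x_land=12.517, impact vy=-4.694
  bounce: vy ← 0.46·4.694 = 2.159
Arc 3: start y=0.000, vy=2.159 → t=0.441, apex=0.238, x_land=14.707, impact vy=-2.159
  bounce: vy ← 0.46·2.159 = 0.993
Arc 4: start y=0.000, vy=0.993 → t=0.203, apex=0.050, x_land=15.714, impact vy=-0.993
  bounce: vy ← 0.46·0.993 = 0.457
Arc 5: start y=0.000, vy=0.457 → t=0.093, apex=0.011, x_land=16.177, impact vy=-0.457
  bounce: vy ← 0.46·0.457 = 0.210

1 1.561 5.312 7.756
2 0.958 1.124 12.517
3 0.441 0.238 14.707
4 0.203 0.050 15.714
5 0.093 0.011 16.177
final: 16.177 0.210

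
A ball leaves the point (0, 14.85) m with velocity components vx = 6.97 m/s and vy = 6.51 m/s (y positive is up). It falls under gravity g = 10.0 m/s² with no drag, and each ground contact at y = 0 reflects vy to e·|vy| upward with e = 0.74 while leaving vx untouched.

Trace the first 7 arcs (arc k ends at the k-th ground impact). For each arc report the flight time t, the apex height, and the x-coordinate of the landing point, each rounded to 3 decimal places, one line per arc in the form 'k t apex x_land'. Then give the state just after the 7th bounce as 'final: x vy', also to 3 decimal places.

Arc 1: start y=14.850, vy=6.510 → t=2.493, apex=16.969, x_land=17.378, impact vy=-18.422
  bounce: vy ← 0.74·18.422 = 13.632
Arc 2: start y=0.000, vy=13.632 → t=2.726, apex=9.292, x_land=36.381, impact vy=-13.632
  bounce: vy ← 0.74·13.632 = 10.088
Arc 3: start y=0.000, vy=10.088 → t=2.018, apex=5.088, x_land=50.444, impact vy=-10.088
  bounce: vy ← 0.74·10.088 = 7.465
Arc 4: start y=0.000, vy=7.465 → t=1.493, apex=2.786, x_land=60.851, impact vy=-7.465
  bounce: vy ← 0.74·7.465 = 5.524
Arc 5: start y=0.000, vy=5.524 → t=1.105, apex=1.526, x_land=68.551, impact vy=-5.524
  bounce: vy ← 0.74·5.524 = 4.088
Arc 6: start y=0.000, vy=4.088 → t=0.818, apex=0.836, x_land=74.250, impact vy=-4.088
  bounce: vy ← 0.74·4.088 = 3.025
Arc 7: start y=0.000, vy=3.025 → t=0.605, apex=0.458, x_land=78.467, impact vy=-3.025
  bounce: vy ← 0.74·3.025 = 2.239

1 2.493 16.969 17.378
2 2.726 9.292 36.381
3 2.018 5.088 50.444
4 1.493 2.786 60.851
5 1.105 1.526 68.551
6 0.818 0.836 74.250
7 0.605 0.458 78.467
final: 78.467 2.239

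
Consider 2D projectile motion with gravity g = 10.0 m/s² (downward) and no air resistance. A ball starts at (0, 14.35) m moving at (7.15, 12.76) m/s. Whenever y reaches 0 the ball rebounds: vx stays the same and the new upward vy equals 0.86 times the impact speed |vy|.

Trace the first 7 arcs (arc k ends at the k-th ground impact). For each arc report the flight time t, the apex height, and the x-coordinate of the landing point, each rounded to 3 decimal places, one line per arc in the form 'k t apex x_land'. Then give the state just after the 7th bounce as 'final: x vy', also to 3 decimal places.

Arc 1: start y=14.350, vy=12.760 → t=3.397, apex=22.491, x_land=24.288, impact vy=-21.209
  bounce: vy ← 0.86·21.209 = 18.240
Arc 2: start y=0.000, vy=18.240 → t=3.648, apex=16.634, x_land=50.370, impact vy=-18.240
  bounce: vy ← 0.86·18.240 = 15.686
Arc 3: start y=0.000, vy=15.686 → t=3.137, apex=12.303, x_land=72.802, impact vy=-15.686
  bounce: vy ← 0.86·15.686 = 13.490
Arc 4: start y=0.000, vy=13.490 → t=2.698, apex=9.099, x_land=92.092, impact vy=-13.490
  bounce: vy ← 0.86·13.490 = 11.601
Arc 5: start y=0.000, vy=11.601 → t=2.320, apex=6.730, x_land=108.682, impact vy=-11.601
  bounce: vy ← 0.86·11.601 = 9.977
Arc 6: start y=0.000, vy=9.977 → t=1.995, apex=4.977, x_land=122.950, impact vy=-9.977
  bounce: vy ← 0.86·9.977 = 8.580
Arc 7: start y=0.000, vy=8.580 → t=1.716, apex=3.681, x_land=135.220, impact vy=-8.580
  bounce: vy ← 0.86·8.580 = 7.379

1 3.397 22.491 24.288
2 3.648 16.634 50.370
3 3.137 12.303 72.802
4 2.698 9.099 92.092
5 2.320 6.730 108.682
6 1.995 4.977 122.950
7 1.716 3.681 135.220
final: 135.220 7.379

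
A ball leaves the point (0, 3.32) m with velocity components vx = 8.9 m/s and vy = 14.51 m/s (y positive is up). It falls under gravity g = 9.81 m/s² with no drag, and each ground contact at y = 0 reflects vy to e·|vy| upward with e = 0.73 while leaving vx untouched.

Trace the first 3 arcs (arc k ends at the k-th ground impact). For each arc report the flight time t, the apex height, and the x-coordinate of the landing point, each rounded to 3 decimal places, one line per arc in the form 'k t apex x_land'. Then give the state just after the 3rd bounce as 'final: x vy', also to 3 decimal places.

1 3.172 14.051 28.227
2 2.471 7.488 50.220
3 1.804 3.990 66.274
final: 66.274 6.459

Arc 1: start y=3.320, vy=14.510 → t=3.172, apex=14.051, x_land=28.227, impact vy=-16.604
  bounce: vy ← 0.73·16.604 = 12.121
Arc 2: start y=0.000, vy=12.121 → t=2.471, apex=7.488, x_land=50.220, impact vy=-12.121
  bounce: vy ← 0.73·12.121 = 8.848
Arc 3: start y=0.000, vy=8.848 → t=1.804, apex=3.990, x_land=66.274, impact vy=-8.848
  bounce: vy ← 0.73·8.848 = 6.459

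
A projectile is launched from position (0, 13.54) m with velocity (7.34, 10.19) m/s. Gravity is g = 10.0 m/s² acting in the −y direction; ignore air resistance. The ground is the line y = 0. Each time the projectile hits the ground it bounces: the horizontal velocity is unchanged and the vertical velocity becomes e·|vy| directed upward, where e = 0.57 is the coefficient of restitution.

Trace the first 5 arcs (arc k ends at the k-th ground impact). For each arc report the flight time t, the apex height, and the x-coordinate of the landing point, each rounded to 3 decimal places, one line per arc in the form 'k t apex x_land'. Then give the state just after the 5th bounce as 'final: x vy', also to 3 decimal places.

Arc 1: start y=13.540, vy=10.190 → t=2.955, apex=18.732, x_land=21.686, impact vy=-19.356
  bounce: vy ← 0.57·19.356 = 11.033
Arc 2: start y=0.000, vy=11.033 → t=2.207, apex=6.086, x_land=37.882, impact vy=-11.033
  bounce: vy ← 0.57·11.033 = 6.289
Arc 3: start y=0.000, vy=6.289 → t=1.258, apex=1.977, x_land=47.114, impact vy=-6.289
  bounce: vy ← 0.57·6.289 = 3.585
Arc 4: start y=0.000, vy=3.585 → t=0.717, apex=0.642, x_land=52.376, impact vy=-3.585
  bounce: vy ← 0.57·3.585 = 2.043
Arc 5: start y=0.000, vy=2.043 → t=0.409, apex=0.209, x_land=55.375, impact vy=-2.043
  bounce: vy ← 0.57·2.043 = 1.165

1 2.955 18.732 21.686
2 2.207 6.086 37.882
3 1.258 1.977 47.114
4 0.717 0.642 52.376
5 0.409 0.209 55.375
final: 55.375 1.165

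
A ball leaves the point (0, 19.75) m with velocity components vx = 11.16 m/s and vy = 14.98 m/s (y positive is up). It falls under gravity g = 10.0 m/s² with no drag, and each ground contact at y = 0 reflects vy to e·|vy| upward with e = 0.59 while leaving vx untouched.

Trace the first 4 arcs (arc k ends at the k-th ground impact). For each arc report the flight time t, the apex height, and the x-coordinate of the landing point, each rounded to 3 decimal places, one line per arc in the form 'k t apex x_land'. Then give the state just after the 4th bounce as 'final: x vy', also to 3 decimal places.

Arc 1: start y=19.750, vy=14.980 → t=3.987, apex=30.970, x_land=44.492, impact vy=-24.888
  bounce: vy ← 0.59·24.888 = 14.684
Arc 2: start y=0.000, vy=14.684 → t=2.937, apex=10.781, x_land=77.267, impact vy=-14.684
  bounce: vy ← 0.59·14.684 = 8.663
Arc 3: start y=0.000, vy=8.663 → t=1.733, apex=3.753, x_land=96.603, impact vy=-8.663
  bounce: vy ← 0.59·8.663 = 5.111
Arc 4: start y=0.000, vy=5.111 → t=1.022, apex=1.306, x_land=108.012, impact vy=-5.111
  bounce: vy ← 0.59·5.111 = 3.016

1 3.987 30.970 44.492
2 2.937 10.781 77.267
3 1.733 3.753 96.603
4 1.022 1.306 108.012
final: 108.012 3.016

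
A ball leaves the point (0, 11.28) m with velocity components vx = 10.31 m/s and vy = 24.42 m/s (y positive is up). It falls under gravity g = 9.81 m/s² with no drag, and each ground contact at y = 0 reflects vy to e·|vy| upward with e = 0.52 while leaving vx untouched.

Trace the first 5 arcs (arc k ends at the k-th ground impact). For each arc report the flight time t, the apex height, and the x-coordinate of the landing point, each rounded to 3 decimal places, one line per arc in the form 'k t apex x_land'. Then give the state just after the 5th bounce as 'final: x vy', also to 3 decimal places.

1 5.404 41.674 55.717
2 3.031 11.269 86.971
3 1.576 3.047 103.223
4 0.820 0.824 111.674
5 0.426 0.223 116.069
final: 116.069 1.087

Arc 1: start y=11.280, vy=24.420 → t=5.404, apex=41.674, x_land=55.717, impact vy=-28.595
  bounce: vy ← 0.52·28.595 = 14.869
Arc 2: start y=0.000, vy=14.869 → t=3.031, apex=11.269, x_land=86.971, impact vy=-14.869
  bounce: vy ← 0.52·14.869 = 7.732
Arc 3: start y=0.000, vy=7.732 → t=1.576, apex=3.047, x_land=103.223, impact vy=-7.732
  bounce: vy ← 0.52·7.732 = 4.021
Arc 4: start y=0.000, vy=4.021 → t=0.820, apex=0.824, x_land=111.674, impact vy=-4.021
  bounce: vy ← 0.52·4.021 = 2.091
Arc 5: start y=0.000, vy=2.091 → t=0.426, apex=0.223, x_land=116.069, impact vy=-2.091
  bounce: vy ← 0.52·2.091 = 1.087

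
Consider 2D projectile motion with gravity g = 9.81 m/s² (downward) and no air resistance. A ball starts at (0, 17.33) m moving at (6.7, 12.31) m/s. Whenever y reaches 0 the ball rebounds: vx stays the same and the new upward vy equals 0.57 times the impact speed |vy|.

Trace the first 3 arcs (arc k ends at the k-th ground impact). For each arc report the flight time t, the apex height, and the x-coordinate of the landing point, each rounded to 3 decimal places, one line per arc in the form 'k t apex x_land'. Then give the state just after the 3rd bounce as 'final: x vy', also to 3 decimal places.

1 3.515 25.054 23.550
2 2.576 8.140 40.812
3 1.469 2.645 50.651
final: 50.651 4.106

Arc 1: start y=17.330, vy=12.310 → t=3.515, apex=25.054, x_land=23.550, impact vy=-22.171
  bounce: vy ← 0.57·22.171 = 12.637
Arc 2: start y=0.000, vy=12.637 → t=2.576, apex=8.140, x_land=40.812, impact vy=-12.637
  bounce: vy ← 0.57·12.637 = 7.203
Arc 3: start y=0.000, vy=7.203 → t=1.469, apex=2.645, x_land=50.651, impact vy=-7.203
  bounce: vy ← 0.57·7.203 = 4.106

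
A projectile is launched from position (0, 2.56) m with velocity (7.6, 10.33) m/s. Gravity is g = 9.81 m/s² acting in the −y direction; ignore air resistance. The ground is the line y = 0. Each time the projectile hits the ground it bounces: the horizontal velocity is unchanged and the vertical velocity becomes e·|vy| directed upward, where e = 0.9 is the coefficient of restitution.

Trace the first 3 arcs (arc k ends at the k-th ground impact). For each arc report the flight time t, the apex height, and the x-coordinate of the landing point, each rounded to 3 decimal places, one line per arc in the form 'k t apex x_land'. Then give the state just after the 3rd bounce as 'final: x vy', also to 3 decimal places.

Arc 1: start y=2.560, vy=10.330 → t=2.330, apex=7.999, x_land=17.708, impact vy=-12.527
  bounce: vy ← 0.9·12.527 = 11.275
Arc 2: start y=0.000, vy=11.275 → t=2.299, apex=6.479, x_land=35.178, impact vy=-11.275
  bounce: vy ← 0.9·11.275 = 10.147
Arc 3: start y=0.000, vy=10.147 → t=2.069, apex=5.248, x_land=50.900, impact vy=-10.147
  bounce: vy ← 0.9·10.147 = 9.132

1 2.330 7.999 17.708
2 2.299 6.479 35.178
3 2.069 5.248 50.900
final: 50.900 9.132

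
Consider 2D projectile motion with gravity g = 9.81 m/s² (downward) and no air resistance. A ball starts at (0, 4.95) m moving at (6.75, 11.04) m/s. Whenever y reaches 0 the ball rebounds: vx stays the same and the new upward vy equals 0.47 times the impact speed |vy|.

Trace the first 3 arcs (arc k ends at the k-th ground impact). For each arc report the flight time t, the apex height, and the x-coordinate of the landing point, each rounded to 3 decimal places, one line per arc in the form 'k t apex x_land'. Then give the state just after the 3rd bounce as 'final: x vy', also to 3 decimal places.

Arc 1: start y=4.950, vy=11.040 → t=2.634, apex=11.162, x_land=17.779, impact vy=-14.799
  bounce: vy ← 0.47·14.799 = 6.955
Arc 2: start y=0.000, vy=6.955 → t=1.418, apex=2.466, x_land=27.351, impact vy=-6.955
  bounce: vy ← 0.47·6.955 = 3.269
Arc 3: start y=0.000, vy=3.269 → t=0.666, apex=0.545, x_land=31.849, impact vy=-3.269
  bounce: vy ← 0.47·3.269 = 1.536

1 2.634 11.162 17.779
2 1.418 2.466 27.351
3 0.666 0.545 31.849
final: 31.849 1.536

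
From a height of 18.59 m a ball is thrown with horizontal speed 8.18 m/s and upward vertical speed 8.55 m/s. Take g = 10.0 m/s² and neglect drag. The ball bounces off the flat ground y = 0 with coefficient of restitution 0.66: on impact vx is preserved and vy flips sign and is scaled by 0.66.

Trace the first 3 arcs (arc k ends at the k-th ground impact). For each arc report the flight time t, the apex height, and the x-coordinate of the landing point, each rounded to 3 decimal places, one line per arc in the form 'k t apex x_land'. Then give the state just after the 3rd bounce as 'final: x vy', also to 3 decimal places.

Arc 1: start y=18.590, vy=8.550 → t=2.964, apex=22.245, x_land=24.248, impact vy=-21.093
  bounce: vy ← 0.66·21.093 = 13.921
Arc 2: start y=0.000, vy=13.921 → t=2.784, apex=9.690, x_land=47.023, impact vy=-13.921
  bounce: vy ← 0.66·13.921 = 9.188
Arc 3: start y=0.000, vy=9.188 → t=1.838, apex=4.221, x_land=62.054, impact vy=-9.188
  bounce: vy ← 0.66·9.188 = 6.064

1 2.964 22.245 24.248
2 2.784 9.690 47.023
3 1.838 4.221 62.054
final: 62.054 6.064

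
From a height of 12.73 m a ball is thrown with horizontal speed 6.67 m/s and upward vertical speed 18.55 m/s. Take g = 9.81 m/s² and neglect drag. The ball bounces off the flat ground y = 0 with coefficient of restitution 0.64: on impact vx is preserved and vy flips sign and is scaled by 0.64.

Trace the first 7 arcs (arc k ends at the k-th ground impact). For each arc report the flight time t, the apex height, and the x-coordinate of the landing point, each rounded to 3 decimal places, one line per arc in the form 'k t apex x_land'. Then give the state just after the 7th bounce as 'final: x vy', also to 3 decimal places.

Arc 1: start y=12.730, vy=18.550 → t=4.375, apex=30.268, x_land=29.182, impact vy=-24.369
  bounce: vy ← 0.64·24.369 = 15.596
Arc 2: start y=0.000, vy=15.596 → t=3.180, apex=12.398, x_land=50.390, impact vy=-15.596
  bounce: vy ← 0.64·15.596 = 9.982
Arc 3: start y=0.000, vy=9.982 → t=2.035, apex=5.078, x_land=63.964, impact vy=-9.982
  bounce: vy ← 0.64·9.982 = 6.388
Arc 4: start y=0.000, vy=6.388 → t=1.302, apex=2.080, x_land=72.651, impact vy=-6.388
  bounce: vy ← 0.64·6.388 = 4.088
Arc 5: start y=0.000, vy=4.088 → t=0.834, apex=0.852, x_land=78.210, impact vy=-4.088
  bounce: vy ← 0.64·4.088 = 2.617
Arc 6: start y=0.000, vy=2.617 → t=0.533, apex=0.349, x_land=81.769, impact vy=-2.617
  bounce: vy ← 0.64·2.617 = 1.675
Arc 7: start y=0.000, vy=1.675 → t=0.341, apex=0.143, x_land=84.046, impact vy=-1.675
  bounce: vy ← 0.64·1.675 = 1.072

1 4.375 30.268 29.182
2 3.180 12.398 50.390
3 2.035 5.078 63.964
4 1.302 2.080 72.651
5 0.834 0.852 78.210
6 0.533 0.349 81.769
7 0.341 0.143 84.046
final: 84.046 1.072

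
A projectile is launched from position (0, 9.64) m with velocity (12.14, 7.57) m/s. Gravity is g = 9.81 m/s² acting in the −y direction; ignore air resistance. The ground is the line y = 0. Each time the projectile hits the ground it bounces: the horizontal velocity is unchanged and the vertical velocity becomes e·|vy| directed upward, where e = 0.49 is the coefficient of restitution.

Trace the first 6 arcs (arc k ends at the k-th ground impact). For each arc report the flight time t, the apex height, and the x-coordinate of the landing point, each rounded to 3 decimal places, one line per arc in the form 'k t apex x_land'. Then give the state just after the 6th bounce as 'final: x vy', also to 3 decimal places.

1 2.372 12.561 28.795
2 1.568 3.016 47.834
3 0.768 0.724 57.162
4 0.377 0.174 61.734
5 0.185 0.042 63.973
6 0.090 0.010 65.071
final: 65.071 0.217

Arc 1: start y=9.640, vy=7.570 → t=2.372, apex=12.561, x_land=28.795, impact vy=-15.698
  bounce: vy ← 0.49·15.698 = 7.692
Arc 2: start y=0.000, vy=7.692 → t=1.568, apex=3.016, x_land=47.834, impact vy=-7.692
  bounce: vy ← 0.49·7.692 = 3.769
Arc 3: start y=0.000, vy=3.769 → t=0.768, apex=0.724, x_land=57.162, impact vy=-3.769
  bounce: vy ← 0.49·3.769 = 1.847
Arc 4: start y=0.000, vy=1.847 → t=0.377, apex=0.174, x_land=61.734, impact vy=-1.847
  bounce: vy ← 0.49·1.847 = 0.905
Arc 5: start y=0.000, vy=0.905 → t=0.185, apex=0.042, x_land=63.973, impact vy=-0.905
  bounce: vy ← 0.49·0.905 = 0.443
Arc 6: start y=0.000, vy=0.443 → t=0.090, apex=0.010, x_land=65.071, impact vy=-0.443
  bounce: vy ← 0.49·0.443 = 0.217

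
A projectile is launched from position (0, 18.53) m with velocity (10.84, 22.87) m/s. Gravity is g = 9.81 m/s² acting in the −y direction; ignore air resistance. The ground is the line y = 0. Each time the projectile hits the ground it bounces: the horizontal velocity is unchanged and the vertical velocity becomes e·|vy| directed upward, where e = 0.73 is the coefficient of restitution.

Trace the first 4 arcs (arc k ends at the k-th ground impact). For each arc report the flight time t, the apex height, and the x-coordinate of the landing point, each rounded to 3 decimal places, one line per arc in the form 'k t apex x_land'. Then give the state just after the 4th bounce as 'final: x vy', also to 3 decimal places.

1 5.367 45.188 58.173
2 4.431 24.081 106.210
3 3.235 12.833 141.277
4 2.362 6.839 166.876
final: 166.876 8.456

Arc 1: start y=18.530, vy=22.870 → t=5.367, apex=45.188, x_land=58.173, impact vy=-29.776
  bounce: vy ← 0.73·29.776 = 21.736
Arc 2: start y=0.000, vy=21.736 → t=4.431, apex=24.081, x_land=106.210, impact vy=-21.736
  bounce: vy ← 0.73·21.736 = 15.867
Arc 3: start y=0.000, vy=15.867 → t=3.235, apex=12.833, x_land=141.277, impact vy=-15.867
  bounce: vy ← 0.73·15.867 = 11.583
Arc 4: start y=0.000, vy=11.583 → t=2.362, apex=6.839, x_land=166.876, impact vy=-11.583
  bounce: vy ← 0.73·11.583 = 8.456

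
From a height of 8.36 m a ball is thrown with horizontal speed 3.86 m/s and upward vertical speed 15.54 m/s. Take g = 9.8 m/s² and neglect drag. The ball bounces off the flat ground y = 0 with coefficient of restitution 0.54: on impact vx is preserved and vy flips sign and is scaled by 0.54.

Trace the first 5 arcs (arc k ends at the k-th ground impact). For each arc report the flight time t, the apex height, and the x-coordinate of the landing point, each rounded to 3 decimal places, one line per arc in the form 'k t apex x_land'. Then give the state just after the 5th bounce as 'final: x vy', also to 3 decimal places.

1 3.640 20.681 14.051
2 2.219 6.031 22.615
3 1.198 1.759 27.240
4 0.647 0.513 29.738
5 0.349 0.150 31.086
final: 31.086 0.924

Arc 1: start y=8.360, vy=15.540 → t=3.640, apex=20.681, x_land=14.051, impact vy=-20.133
  bounce: vy ← 0.54·20.133 = 10.872
Arc 2: start y=0.000, vy=10.872 → t=2.219, apex=6.031, x_land=22.615, impact vy=-10.872
  bounce: vy ← 0.54·10.872 = 5.871
Arc 3: start y=0.000, vy=5.871 → t=1.198, apex=1.759, x_land=27.240, impact vy=-5.871
  bounce: vy ← 0.54·5.871 = 3.170
Arc 4: start y=0.000, vy=3.170 → t=0.647, apex=0.513, x_land=29.738, impact vy=-3.170
  bounce: vy ← 0.54·3.170 = 1.712
Arc 5: start y=0.000, vy=1.712 → t=0.349, apex=0.150, x_land=31.086, impact vy=-1.712
  bounce: vy ← 0.54·1.712 = 0.924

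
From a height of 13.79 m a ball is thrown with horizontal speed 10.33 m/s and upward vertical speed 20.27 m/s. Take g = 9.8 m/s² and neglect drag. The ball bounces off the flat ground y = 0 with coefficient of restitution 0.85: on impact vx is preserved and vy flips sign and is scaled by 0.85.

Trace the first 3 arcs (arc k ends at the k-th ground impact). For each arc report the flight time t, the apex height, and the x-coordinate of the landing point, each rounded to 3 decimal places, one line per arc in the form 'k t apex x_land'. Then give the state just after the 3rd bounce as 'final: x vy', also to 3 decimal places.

Arc 1: start y=13.790, vy=20.270 → t=4.732, apex=34.753, x_land=48.877, impact vy=-26.099
  bounce: vy ← 0.85·26.099 = 22.184
Arc 2: start y=0.000, vy=22.184 → t=4.527, apex=25.109, x_land=95.644, impact vy=-22.184
  bounce: vy ← 0.85·22.184 = 18.857
Arc 3: start y=0.000, vy=18.857 → t=3.848, apex=18.141, x_land=135.397, impact vy=-18.857
  bounce: vy ← 0.85·18.857 = 16.028

1 4.732 34.753 48.877
2 4.527 25.109 95.644
3 3.848 18.141 135.397
final: 135.397 16.028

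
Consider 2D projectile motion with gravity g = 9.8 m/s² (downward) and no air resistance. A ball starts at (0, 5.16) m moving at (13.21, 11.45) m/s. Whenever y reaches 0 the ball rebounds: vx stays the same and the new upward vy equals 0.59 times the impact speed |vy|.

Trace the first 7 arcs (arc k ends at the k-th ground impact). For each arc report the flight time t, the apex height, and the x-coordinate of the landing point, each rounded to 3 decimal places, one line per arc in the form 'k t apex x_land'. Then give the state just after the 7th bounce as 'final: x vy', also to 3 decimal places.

1 2.723 11.849 35.976
2 1.835 4.125 60.216
3 1.083 1.436 74.517
4 0.639 0.500 82.955
5 0.377 0.174 87.933
6 0.222 0.061 90.871
7 0.131 0.021 92.603
final: 92.603 0.379

Arc 1: start y=5.160, vy=11.450 → t=2.723, apex=11.849, x_land=35.976, impact vy=-15.239
  bounce: vy ← 0.59·15.239 = 8.991
Arc 2: start y=0.000, vy=8.991 → t=1.835, apex=4.125, x_land=60.216, impact vy=-8.991
  bounce: vy ← 0.59·8.991 = 5.305
Arc 3: start y=0.000, vy=5.305 → t=1.083, apex=1.436, x_land=74.517, impact vy=-5.305
  bounce: vy ← 0.59·5.305 = 3.130
Arc 4: start y=0.000, vy=3.130 → t=0.639, apex=0.500, x_land=82.955, impact vy=-3.130
  bounce: vy ← 0.59·3.130 = 1.847
Arc 5: start y=0.000, vy=1.847 → t=0.377, apex=0.174, x_land=87.933, impact vy=-1.847
  bounce: vy ← 0.59·1.847 = 1.089
Arc 6: start y=0.000, vy=1.089 → t=0.222, apex=0.061, x_land=90.871, impact vy=-1.089
  bounce: vy ← 0.59·1.089 = 0.643
Arc 7: start y=0.000, vy=0.643 → t=0.131, apex=0.021, x_land=92.603, impact vy=-0.643
  bounce: vy ← 0.59·0.643 = 0.379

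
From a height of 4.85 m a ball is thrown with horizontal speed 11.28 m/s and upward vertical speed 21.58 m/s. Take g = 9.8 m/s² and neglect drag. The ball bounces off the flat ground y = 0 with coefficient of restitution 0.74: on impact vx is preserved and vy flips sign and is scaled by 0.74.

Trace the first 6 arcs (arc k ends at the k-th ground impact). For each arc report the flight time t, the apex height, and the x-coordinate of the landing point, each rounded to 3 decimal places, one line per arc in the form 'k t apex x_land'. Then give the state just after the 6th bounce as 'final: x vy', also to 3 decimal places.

Arc 1: start y=4.850, vy=21.580 → t=4.618, apex=28.610, x_land=52.096, impact vy=-23.680
  bounce: vy ← 0.74·23.680 = 17.523
Arc 2: start y=0.000, vy=17.523 → t=3.576, apex=15.667, x_land=92.435, impact vy=-17.523
  bounce: vy ← 0.74·17.523 = 12.967
Arc 3: start y=0.000, vy=12.967 → t=2.646, apex=8.579, x_land=122.286, impact vy=-12.967
  bounce: vy ← 0.74·12.967 = 9.596
Arc 4: start y=0.000, vy=9.596 → t=1.958, apex=4.698, x_land=144.376, impact vy=-9.596
  bounce: vy ← 0.74·9.596 = 7.101
Arc 5: start y=0.000, vy=7.101 → t=1.449, apex=2.573, x_land=160.723, impact vy=-7.101
  bounce: vy ← 0.74·7.101 = 5.255
Arc 6: start y=0.000, vy=5.255 → t=1.072, apex=1.409, x_land=172.820, impact vy=-5.255
  bounce: vy ← 0.74·5.255 = 3.888

1 4.618 28.610 52.096
2 3.576 15.667 92.435
3 2.646 8.579 122.286
4 1.958 4.698 144.376
5 1.449 2.573 160.723
6 1.072 1.409 172.820
final: 172.820 3.888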